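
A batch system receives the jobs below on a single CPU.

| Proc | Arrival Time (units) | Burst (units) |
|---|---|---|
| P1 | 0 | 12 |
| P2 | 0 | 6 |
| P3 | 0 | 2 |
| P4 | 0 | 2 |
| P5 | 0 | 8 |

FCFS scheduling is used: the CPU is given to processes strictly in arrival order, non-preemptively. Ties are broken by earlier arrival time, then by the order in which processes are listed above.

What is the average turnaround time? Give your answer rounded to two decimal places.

Timeline: | P1 0-12 | P2 12-18 | P3 18-20 | P4 20-22 | P5 22-30 |
Completion: P1=12  P2=18  P3=20  P4=22  P5=30
Turnaround times: P1=12, P2=18, P3=20, P4=22, P5=30
Average turnaround = (12+18+20+22+30) / 5 = 102/5 = 20.40

20.40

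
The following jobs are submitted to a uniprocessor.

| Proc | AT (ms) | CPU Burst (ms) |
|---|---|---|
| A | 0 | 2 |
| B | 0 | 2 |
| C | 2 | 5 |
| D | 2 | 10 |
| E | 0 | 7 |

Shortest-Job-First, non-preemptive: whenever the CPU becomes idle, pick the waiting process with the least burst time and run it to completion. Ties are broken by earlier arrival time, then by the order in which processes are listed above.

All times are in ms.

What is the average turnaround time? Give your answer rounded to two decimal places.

Gantt: | A 0-2 | B 2-4 | C 4-9 | E 9-16 | D 16-26 |
Completion: A=2  B=4  C=9  D=26  E=16
Turnaround (C−A): A=2  B=4  C=7  D=24  E=16
Turnaround times: A=2, B=4, C=7, D=24, E=16
Average turnaround = (2+4+7+24+16) / 5 = 53/5 = 10.60

10.60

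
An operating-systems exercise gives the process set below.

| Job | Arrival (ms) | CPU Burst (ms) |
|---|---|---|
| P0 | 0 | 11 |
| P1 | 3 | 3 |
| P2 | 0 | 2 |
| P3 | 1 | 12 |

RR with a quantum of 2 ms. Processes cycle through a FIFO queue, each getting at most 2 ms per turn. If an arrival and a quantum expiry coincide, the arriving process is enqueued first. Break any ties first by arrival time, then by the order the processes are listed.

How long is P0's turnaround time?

26

Gantt: | P0 0-2 | P2 2-4 | P3 4-6 | P0 6-8 | P1 8-10 | P3 10-12 | P0 12-14 | P1 14-15 | P3 15-17 | P0 17-19 | P3 19-21 | P0 21-23 | P3 23-25 | P0 25-26 | P3 26-28 |
Completion: P0=26  P1=15  P2=4  P3=28
Turnaround (C−A): P0=26  P1=12  P2=4  P3=27
Turnaround(P0) = completion − arrival = 26 − 0 = 26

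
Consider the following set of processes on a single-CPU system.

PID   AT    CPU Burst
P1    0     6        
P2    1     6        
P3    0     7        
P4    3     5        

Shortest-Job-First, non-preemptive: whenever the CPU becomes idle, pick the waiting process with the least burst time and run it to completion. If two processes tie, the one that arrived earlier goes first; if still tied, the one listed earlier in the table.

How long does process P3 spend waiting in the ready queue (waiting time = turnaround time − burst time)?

Gantt: | P1 0-6 | P4 6-11 | P2 11-17 | P3 17-24 |
Completion: P1=6  P2=17  P3=24  P4=11
Waiting(P3) = turnaround − burst = 24 − 7 = 17

17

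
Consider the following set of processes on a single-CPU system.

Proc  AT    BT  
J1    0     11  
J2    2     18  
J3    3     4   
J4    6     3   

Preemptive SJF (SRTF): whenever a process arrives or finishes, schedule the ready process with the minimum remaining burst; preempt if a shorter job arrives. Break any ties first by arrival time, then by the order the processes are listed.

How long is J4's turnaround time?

Schedule: | J1 0-3 | J3 3-7 | J4 7-10 | J1 10-18 | J2 18-36 |
Completion: J1=18  J2=36  J3=7  J4=10
Turnaround (C−A): J1=18  J2=34  J3=4  J4=4
Turnaround(J4) = completion − arrival = 10 − 6 = 4

4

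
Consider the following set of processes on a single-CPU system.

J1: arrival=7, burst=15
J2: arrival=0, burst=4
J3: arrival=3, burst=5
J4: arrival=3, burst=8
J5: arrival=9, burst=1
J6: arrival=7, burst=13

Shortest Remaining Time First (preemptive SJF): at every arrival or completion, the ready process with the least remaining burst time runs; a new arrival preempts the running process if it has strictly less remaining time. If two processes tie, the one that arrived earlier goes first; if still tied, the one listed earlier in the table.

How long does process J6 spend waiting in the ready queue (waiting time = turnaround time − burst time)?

11

Gantt: | J2 0-4 | J3 4-9 | J5 9-10 | J4 10-18 | J6 18-31 | J1 31-46 |
Completion: J1=46  J2=4  J3=9  J4=18  J5=10  J6=31
Waiting(J6) = turnaround − burst = 24 − 13 = 11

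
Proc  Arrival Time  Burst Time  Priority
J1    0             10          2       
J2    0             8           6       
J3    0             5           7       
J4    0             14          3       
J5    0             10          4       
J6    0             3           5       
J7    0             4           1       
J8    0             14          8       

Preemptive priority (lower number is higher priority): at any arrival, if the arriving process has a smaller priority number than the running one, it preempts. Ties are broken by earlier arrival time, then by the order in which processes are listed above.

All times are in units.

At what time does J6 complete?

41

Schedule: | J7 0-4 | J1 4-14 | J4 14-28 | J5 28-38 | J6 38-41 | J2 41-49 | J3 49-54 | J8 54-68 |
Completion: J1=14  J2=49  J3=54  J4=28  J5=38  J6=41  J7=4  J8=68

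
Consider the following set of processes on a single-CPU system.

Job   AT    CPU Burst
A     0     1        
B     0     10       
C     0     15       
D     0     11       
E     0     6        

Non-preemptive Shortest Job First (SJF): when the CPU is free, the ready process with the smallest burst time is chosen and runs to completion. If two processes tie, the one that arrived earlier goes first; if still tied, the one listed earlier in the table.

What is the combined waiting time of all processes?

Schedule: | A 0-1 | E 1-7 | B 7-17 | D 17-28 | C 28-43 |
Completion: A=1  B=17  C=43  D=28  E=7
Waiting = turnaround − burst: A=0, B=7, C=28, D=17, E=1
Total waiting = 0 + 7 + 28 + 17 + 1 = 53

53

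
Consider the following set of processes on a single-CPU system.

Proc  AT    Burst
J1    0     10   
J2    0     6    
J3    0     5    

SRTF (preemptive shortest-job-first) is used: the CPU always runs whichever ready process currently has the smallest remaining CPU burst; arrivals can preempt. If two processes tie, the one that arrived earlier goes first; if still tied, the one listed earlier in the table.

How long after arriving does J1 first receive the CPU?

11

Timeline: | J3 0-5 | J2 5-11 | J1 11-21 |
Completion: J1=21  J2=11  J3=5
Response(J1) = first start − arrival = 11 − 0 = 11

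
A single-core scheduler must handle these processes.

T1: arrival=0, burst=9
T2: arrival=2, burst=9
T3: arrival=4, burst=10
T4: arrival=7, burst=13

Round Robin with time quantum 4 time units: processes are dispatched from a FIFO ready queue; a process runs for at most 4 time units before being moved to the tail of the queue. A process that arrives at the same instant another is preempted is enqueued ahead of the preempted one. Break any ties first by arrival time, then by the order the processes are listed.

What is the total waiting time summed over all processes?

86

Schedule: | T1 0-4 | T2 4-8 | T3 8-12 | T1 12-16 | T4 16-20 | T2 20-24 | T3 24-28 | T1 28-29 | T4 29-33 | T2 33-34 | T3 34-36 | T4 36-41 |
Completion: T1=29  T2=34  T3=36  T4=41
Turnaround (C−A): T1=29  T2=32  T3=32  T4=34
Waiting = turnaround − burst: T1=20, T2=23, T3=22, T4=21
Total waiting = 20 + 23 + 22 + 21 = 86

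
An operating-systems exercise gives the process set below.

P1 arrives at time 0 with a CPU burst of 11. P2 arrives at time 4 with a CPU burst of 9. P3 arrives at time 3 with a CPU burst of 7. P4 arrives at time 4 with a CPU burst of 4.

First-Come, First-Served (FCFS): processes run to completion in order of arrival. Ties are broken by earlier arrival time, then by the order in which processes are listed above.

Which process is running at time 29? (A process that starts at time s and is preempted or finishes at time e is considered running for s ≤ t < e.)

Timeline: | P1 0-11 | P3 11-18 | P2 18-27 | P4 27-31 |
Completion: P1=11  P2=27  P3=18  P4=31
Turnaround (C−A): P1=11  P2=23  P3=15  P4=27

P4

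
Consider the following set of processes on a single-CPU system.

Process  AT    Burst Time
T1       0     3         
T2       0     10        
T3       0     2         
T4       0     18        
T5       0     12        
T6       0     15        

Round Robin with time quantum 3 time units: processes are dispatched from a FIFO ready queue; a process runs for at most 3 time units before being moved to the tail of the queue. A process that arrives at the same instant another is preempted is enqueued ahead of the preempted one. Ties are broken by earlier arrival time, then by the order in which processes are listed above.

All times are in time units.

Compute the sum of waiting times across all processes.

158

Schedule: | T1 0-3 | T2 3-6 | T3 6-8 | T4 8-11 | T5 11-14 | T6 14-17 | T2 17-20 | T4 20-23 | T5 23-26 | T6 26-29 | T2 29-32 | T4 32-35 | T5 35-38 | T6 38-41 | T2 41-42 | T4 42-45 | T5 45-48 | T6 48-51 | T4 51-54 | T6 54-57 | T4 57-60 |
Completion: T1=3  T2=42  T3=8  T4=60  T5=48  T6=57
Waiting = turnaround − burst: T1=0, T2=32, T3=6, T4=42, T5=36, T6=42
Total waiting = 0 + 32 + 6 + 42 + 36 + 42 = 158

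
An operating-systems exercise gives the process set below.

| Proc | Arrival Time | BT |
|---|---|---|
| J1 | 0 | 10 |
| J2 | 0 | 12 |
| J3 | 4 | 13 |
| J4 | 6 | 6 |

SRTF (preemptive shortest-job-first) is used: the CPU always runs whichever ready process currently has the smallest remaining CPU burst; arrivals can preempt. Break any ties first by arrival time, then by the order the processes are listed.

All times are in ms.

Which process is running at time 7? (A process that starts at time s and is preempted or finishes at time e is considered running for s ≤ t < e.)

J1

Gantt: | J1 0-10 | J4 10-16 | J2 16-28 | J3 28-41 |
Completion: J1=10  J2=28  J3=41  J4=16
Turnaround (C−A): J1=10  J2=28  J3=37  J4=10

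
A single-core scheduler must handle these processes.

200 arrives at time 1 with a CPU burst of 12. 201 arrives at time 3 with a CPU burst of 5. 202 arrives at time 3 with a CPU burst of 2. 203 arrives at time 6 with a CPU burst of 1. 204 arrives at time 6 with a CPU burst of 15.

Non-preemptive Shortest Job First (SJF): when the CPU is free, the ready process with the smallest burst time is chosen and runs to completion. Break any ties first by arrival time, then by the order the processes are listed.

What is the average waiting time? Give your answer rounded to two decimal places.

9.20

Schedule: | idle 0-1 | 200 1-13 | 203 13-14 | 202 14-16 | 201 16-21 | 204 21-36 |
Completion: 200=13  201=21  202=16  203=14  204=36
Turnaround (C−A): 200=12  201=18  202=13  203=8  204=30
Waiting times: 200=0, 201=13, 202=11, 203=7, 204=15
Average waiting = (0+13+11+7+15) / 5 = 46/5 = 9.20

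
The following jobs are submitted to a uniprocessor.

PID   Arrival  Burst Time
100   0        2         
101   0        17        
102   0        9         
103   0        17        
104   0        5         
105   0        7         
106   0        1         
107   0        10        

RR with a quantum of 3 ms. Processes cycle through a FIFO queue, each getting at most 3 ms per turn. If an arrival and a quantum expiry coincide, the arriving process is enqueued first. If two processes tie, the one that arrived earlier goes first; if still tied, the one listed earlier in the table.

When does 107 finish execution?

58

Timeline: | 100 0-2 | 101 2-5 | 102 5-8 | 103 8-11 | 104 11-14 | 105 14-17 | 106 17-18 | 107 18-21 | 101 21-24 | 102 24-27 | 103 27-30 | 104 30-32 | 105 32-35 | 107 35-38 | 101 38-41 | 102 41-44 | 103 44-47 | 105 47-48 | 107 48-51 | 101 51-54 | 103 54-57 | 107 57-58 | 101 58-61 | 103 61-64 | 101 64-66 | 103 66-68 |
Completion: 100=2  101=66  102=44  103=68  104=32  105=48  106=18  107=58
Turnaround (C−A): 100=2  101=66  102=44  103=68  104=32  105=48  106=18  107=58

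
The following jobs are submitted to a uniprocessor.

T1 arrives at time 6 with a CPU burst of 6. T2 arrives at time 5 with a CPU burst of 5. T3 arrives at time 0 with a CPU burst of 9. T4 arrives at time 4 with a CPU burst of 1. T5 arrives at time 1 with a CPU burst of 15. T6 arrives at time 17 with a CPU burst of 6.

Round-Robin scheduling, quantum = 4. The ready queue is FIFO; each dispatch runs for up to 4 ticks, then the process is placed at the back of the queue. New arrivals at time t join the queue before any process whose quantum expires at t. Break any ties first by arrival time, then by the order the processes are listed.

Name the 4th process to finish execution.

Gantt: | T3 0-4 | T5 4-8 | T4 8-9 | T3 9-13 | T2 13-17 | T1 17-21 | T5 21-25 | T3 25-26 | T6 26-30 | T2 30-31 | T1 31-33 | T5 33-37 | T6 37-39 | T5 39-42 |
Completion: T1=33  T2=31  T3=26  T4=9  T5=42  T6=39
Finish order: T4 → T3 → T2 → T1 → T6 → T5

T1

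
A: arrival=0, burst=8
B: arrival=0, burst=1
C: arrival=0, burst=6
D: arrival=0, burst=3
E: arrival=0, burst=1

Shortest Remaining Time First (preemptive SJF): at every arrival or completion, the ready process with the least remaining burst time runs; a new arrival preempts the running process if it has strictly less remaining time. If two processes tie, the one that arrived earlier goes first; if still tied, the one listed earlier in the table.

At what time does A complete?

Gantt: | B 0-1 | E 1-2 | D 2-5 | C 5-11 | A 11-19 |
Completion: A=19  B=1  C=11  D=5  E=2

19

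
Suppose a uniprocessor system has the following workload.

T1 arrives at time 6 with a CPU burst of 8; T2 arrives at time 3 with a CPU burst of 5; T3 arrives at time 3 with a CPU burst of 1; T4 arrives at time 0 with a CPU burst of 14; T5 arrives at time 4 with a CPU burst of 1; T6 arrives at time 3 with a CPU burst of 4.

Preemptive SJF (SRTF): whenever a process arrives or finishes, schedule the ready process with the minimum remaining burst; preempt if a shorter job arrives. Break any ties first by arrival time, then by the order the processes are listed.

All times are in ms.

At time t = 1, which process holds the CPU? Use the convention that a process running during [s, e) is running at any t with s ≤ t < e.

Timeline: | T4 0-3 | T3 3-4 | T5 4-5 | T6 5-9 | T2 9-14 | T1 14-22 | T4 22-33 |
Completion: T1=22  T2=14  T3=4  T4=33  T5=5  T6=9
Turnaround (C−A): T1=16  T2=11  T3=1  T4=33  T5=1  T6=6

T4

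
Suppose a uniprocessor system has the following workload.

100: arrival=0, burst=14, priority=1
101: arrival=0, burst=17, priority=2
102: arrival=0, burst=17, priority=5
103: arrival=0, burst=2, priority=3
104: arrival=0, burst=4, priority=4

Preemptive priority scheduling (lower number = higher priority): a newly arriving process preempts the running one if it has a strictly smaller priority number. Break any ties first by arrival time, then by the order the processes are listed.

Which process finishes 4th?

Timeline: | 100 0-14 | 101 14-31 | 103 31-33 | 104 33-37 | 102 37-54 |
Completion: 100=14  101=31  102=54  103=33  104=37
Turnaround (C−A): 100=14  101=31  102=54  103=33  104=37
Finish order: 100 → 101 → 103 → 104 → 102

104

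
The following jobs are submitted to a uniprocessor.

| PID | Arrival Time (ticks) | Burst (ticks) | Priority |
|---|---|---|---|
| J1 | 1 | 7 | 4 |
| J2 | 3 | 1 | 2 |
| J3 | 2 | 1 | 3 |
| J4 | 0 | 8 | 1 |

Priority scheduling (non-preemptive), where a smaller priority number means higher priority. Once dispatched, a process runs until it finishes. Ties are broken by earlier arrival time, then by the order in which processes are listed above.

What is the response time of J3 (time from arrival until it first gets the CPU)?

Gantt: | J4 0-8 | J2 8-9 | J3 9-10 | J1 10-17 |
Completion: J1=17  J2=9  J3=10  J4=8
Turnaround (C−A): J1=16  J2=6  J3=8  J4=8
Response(J3) = first start − arrival = 9 − 2 = 7

7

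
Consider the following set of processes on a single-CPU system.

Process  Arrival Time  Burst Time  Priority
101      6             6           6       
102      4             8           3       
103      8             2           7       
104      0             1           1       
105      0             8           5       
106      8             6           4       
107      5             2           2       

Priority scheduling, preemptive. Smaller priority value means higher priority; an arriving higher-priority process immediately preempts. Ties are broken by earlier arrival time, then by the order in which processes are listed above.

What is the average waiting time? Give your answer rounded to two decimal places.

Schedule: | 104 0-1 | 105 1-4 | 102 4-5 | 107 5-7 | 102 7-14 | 106 14-20 | 105 20-25 | 101 25-31 | 103 31-33 |
Completion: 101=31  102=14  103=33  104=1  105=25  106=20  107=7
Turnaround (C−A): 101=25  102=10  103=25  104=1  105=25  106=12  107=2
Waiting times: 101=19, 102=2, 103=23, 104=0, 105=17, 106=6, 107=0
Average waiting = (19+2+23+0+17+6+0) / 7 = 67/7 = 9.57

9.57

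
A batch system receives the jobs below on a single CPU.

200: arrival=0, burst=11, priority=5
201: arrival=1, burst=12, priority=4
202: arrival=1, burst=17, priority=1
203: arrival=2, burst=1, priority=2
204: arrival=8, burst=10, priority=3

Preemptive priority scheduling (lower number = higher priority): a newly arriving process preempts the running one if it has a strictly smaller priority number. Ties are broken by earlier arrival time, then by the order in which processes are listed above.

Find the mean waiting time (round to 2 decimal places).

19.00

Gantt: | 200 0-1 | 202 1-18 | 203 18-19 | 204 19-29 | 201 29-41 | 200 41-51 |
Completion: 200=51  201=41  202=18  203=19  204=29
Waiting times: 200=40, 201=28, 202=0, 203=16, 204=11
Average waiting = (40+28+0+16+11) / 5 = 95/5 = 19.00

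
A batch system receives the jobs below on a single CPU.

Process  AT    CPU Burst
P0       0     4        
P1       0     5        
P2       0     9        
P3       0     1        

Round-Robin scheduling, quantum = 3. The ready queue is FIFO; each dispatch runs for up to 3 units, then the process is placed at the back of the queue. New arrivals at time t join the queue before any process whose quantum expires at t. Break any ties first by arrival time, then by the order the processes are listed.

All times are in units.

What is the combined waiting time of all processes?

Gantt: | P0 0-3 | P1 3-6 | P2 6-9 | P3 9-10 | P0 10-11 | P1 11-13 | P2 13-19 |
Completion: P0=11  P1=13  P2=19  P3=10
Waiting = turnaround − burst: P0=7, P1=8, P2=10, P3=9
Total waiting = 7 + 8 + 10 + 9 = 34

34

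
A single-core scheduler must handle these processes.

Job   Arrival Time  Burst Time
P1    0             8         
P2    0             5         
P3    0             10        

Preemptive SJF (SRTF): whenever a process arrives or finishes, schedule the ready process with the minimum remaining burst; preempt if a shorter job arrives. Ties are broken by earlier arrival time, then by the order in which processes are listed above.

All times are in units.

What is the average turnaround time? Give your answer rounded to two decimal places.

13.67

Timeline: | P2 0-5 | P1 5-13 | P3 13-23 |
Completion: P1=13  P2=5  P3=23
Turnaround times: P1=13, P2=5, P3=23
Average turnaround = (13+5+23) / 3 = 41/3 = 13.67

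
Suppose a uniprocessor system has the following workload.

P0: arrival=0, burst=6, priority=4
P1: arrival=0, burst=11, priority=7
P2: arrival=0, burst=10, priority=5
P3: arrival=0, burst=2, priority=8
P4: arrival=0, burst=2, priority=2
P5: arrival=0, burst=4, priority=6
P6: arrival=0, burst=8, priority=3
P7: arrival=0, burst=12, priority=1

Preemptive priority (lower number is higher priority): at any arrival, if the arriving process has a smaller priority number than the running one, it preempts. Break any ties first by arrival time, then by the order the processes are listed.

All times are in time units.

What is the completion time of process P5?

Schedule: | P7 0-12 | P4 12-14 | P6 14-22 | P0 22-28 | P2 28-38 | P5 38-42 | P1 42-53 | P3 53-55 |
Completion: P0=28  P1=53  P2=38  P3=55  P4=14  P5=42  P6=22  P7=12
Turnaround (C−A): P0=28  P1=53  P2=38  P3=55  P4=14  P5=42  P6=22  P7=12

42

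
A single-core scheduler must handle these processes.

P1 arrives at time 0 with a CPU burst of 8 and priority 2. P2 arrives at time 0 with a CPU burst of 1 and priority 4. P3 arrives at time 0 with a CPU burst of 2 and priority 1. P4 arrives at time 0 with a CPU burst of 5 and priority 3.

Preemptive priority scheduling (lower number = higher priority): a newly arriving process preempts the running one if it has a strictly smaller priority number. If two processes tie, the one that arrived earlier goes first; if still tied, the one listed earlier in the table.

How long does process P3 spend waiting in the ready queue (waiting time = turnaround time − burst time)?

0

Gantt: | P3 0-2 | P1 2-10 | P4 10-15 | P2 15-16 |
Completion: P1=10  P2=16  P3=2  P4=15
Waiting(P3) = turnaround − burst = 2 − 2 = 0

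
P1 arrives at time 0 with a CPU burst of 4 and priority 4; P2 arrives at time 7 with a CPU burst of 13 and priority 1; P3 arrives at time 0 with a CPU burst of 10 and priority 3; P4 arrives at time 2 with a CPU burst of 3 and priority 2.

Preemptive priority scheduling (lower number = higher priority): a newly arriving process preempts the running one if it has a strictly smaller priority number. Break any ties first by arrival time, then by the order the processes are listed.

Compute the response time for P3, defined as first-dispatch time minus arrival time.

Timeline: | P3 0-2 | P4 2-5 | P3 5-7 | P2 7-20 | P3 20-26 | P1 26-30 |
Completion: P1=30  P2=20  P3=26  P4=5
Turnaround (C−A): P1=30  P2=13  P3=26  P4=3
Response(P3) = first start − arrival = 0 − 0 = 0

0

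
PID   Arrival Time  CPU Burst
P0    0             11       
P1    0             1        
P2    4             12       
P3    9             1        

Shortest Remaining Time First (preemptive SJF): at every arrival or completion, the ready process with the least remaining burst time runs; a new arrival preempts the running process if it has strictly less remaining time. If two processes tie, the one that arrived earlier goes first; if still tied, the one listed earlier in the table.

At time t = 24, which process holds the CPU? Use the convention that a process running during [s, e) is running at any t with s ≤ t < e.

P2

Gantt: | P1 0-1 | P0 1-9 | P3 9-10 | P0 10-13 | P2 13-25 |
Completion: P0=13  P1=1  P2=25  P3=10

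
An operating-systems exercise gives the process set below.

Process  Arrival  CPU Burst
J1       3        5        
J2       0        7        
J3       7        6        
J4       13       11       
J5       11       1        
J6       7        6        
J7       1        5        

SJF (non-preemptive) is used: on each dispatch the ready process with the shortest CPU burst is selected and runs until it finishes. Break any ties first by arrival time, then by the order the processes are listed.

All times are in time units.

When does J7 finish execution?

12

Schedule: | J2 0-7 | J7 7-12 | J5 12-13 | J1 13-18 | J3 18-24 | J6 24-30 | J4 30-41 |
Completion: J1=18  J2=7  J3=24  J4=41  J5=13  J6=30  J7=12
Turnaround (C−A): J1=15  J2=7  J3=17  J4=28  J5=2  J6=23  J7=11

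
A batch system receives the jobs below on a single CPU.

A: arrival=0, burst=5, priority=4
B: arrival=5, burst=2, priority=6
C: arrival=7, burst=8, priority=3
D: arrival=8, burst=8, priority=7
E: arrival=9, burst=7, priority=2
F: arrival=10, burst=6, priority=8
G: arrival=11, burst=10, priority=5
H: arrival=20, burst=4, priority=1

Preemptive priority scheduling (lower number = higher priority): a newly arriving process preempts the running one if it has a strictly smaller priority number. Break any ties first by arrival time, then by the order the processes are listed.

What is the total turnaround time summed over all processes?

Schedule: | A 0-5 | B 5-7 | C 7-9 | E 9-16 | C 16-20 | H 20-24 | C 24-26 | G 26-36 | D 36-44 | F 44-50 |
Completion: A=5  B=7  C=26  D=44  E=16  F=50  G=36  H=24
Turnaround = completion − arrival: A=5, B=2, C=19, D=36, E=7, F=40, G=25, H=4
Total turnaround = 5 + 2 + 19 + 36 + 7 + 40 + 25 + 4 = 138

138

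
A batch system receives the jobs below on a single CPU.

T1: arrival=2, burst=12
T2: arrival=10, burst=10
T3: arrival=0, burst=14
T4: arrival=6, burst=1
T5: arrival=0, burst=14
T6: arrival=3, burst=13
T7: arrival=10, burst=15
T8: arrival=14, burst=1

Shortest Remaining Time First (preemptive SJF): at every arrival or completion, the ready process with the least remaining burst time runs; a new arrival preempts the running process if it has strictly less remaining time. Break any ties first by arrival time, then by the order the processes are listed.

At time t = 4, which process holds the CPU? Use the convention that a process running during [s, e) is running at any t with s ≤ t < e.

Gantt: | T3 0-6 | T4 6-7 | T3 7-15 | T8 15-16 | T2 16-26 | T1 26-38 | T6 38-51 | T5 51-65 | T7 65-80 |
Completion: T1=38  T2=26  T3=15  T4=7  T5=65  T6=51  T7=80  T8=16
Turnaround (C−A): T1=36  T2=16  T3=15  T4=1  T5=65  T6=48  T7=70  T8=2

T3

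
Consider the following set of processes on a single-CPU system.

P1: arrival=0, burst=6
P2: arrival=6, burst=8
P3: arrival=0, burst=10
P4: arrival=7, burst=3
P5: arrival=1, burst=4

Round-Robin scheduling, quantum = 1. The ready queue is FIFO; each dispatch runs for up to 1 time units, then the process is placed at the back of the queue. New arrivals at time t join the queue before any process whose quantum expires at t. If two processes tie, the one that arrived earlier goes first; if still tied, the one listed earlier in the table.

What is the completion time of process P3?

30

Schedule: | P1 0-1 | P3 1-2 | P5 2-3 | P1 3-4 | P3 4-5 | P5 5-6 | P1 6-7 | P3 7-8 | P2 8-9 | P5 9-10 | P4 10-11 | P1 11-12 | P3 12-13 | P2 13-14 | P5 14-15 | P4 15-16 | P1 16-17 | P3 17-18 | P2 18-19 | P4 19-20 | P1 20-21 | P3 21-22 | P2 22-23 | P3 23-24 | P2 24-25 | P3 25-26 | P2 26-27 | P3 27-28 | P2 28-29 | P3 29-30 | P2 30-31 |
Completion: P1=21  P2=31  P3=30  P4=20  P5=15
Turnaround (C−A): P1=21  P2=25  P3=30  P4=13  P5=14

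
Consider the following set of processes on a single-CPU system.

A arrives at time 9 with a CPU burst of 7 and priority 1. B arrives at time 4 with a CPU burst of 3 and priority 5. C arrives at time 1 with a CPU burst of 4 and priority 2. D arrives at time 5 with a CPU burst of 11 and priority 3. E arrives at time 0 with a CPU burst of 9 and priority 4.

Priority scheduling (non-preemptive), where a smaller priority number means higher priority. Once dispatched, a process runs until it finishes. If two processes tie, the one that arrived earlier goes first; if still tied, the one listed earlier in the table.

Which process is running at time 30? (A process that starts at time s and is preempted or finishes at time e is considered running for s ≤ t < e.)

D

Schedule: | E 0-9 | A 9-16 | C 16-20 | D 20-31 | B 31-34 |
Completion: A=16  B=34  C=20  D=31  E=9
Turnaround (C−A): A=7  B=30  C=19  D=26  E=9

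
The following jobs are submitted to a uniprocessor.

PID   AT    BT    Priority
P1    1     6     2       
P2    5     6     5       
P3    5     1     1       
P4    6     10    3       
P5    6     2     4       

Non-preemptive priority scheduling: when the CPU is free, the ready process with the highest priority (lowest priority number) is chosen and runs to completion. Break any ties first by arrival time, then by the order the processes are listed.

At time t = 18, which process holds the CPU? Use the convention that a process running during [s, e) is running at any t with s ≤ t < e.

P5

Gantt: | idle 0-1 | P1 1-7 | P3 7-8 | P4 8-18 | P5 18-20 | P2 20-26 |
Completion: P1=7  P2=26  P3=8  P4=18  P5=20
Turnaround (C−A): P1=6  P2=21  P3=3  P4=12  P5=14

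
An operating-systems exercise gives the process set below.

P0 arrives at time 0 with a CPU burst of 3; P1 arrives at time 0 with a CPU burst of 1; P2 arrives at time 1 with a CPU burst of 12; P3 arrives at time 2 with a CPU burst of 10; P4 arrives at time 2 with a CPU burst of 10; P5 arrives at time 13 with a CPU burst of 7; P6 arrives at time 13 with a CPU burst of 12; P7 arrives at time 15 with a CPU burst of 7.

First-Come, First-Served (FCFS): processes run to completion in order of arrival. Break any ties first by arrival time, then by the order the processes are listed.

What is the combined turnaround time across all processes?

Timeline: | P0 0-3 | P1 3-4 | P2 4-16 | P3 16-26 | P4 26-36 | P5 36-43 | P6 43-55 | P7 55-62 |
Completion: P0=3  P1=4  P2=16  P3=26  P4=36  P5=43  P6=55  P7=62
Turnaround = completion − arrival: P0=3, P1=4, P2=15, P3=24, P4=34, P5=30, P6=42, P7=47
Total turnaround = 3 + 4 + 15 + 24 + 34 + 30 + 42 + 47 = 199

199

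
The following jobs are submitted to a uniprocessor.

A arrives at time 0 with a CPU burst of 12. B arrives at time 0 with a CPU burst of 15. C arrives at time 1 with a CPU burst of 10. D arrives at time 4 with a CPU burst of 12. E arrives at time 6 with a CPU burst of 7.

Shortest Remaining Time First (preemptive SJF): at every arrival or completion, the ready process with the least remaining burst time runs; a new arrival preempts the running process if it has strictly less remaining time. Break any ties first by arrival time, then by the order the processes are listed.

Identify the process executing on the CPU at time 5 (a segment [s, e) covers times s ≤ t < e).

Timeline: | A 0-1 | C 1-11 | E 11-18 | A 18-29 | D 29-41 | B 41-56 |
Completion: A=29  B=56  C=11  D=41  E=18
Turnaround (C−A): A=29  B=56  C=10  D=37  E=12

C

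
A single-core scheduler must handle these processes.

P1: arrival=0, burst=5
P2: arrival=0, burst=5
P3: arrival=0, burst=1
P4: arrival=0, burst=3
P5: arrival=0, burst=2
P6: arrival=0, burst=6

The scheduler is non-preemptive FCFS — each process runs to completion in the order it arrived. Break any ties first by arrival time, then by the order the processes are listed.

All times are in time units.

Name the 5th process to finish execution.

Schedule: | P1 0-5 | P2 5-10 | P3 10-11 | P4 11-14 | P5 14-16 | P6 16-22 |
Completion: P1=5  P2=10  P3=11  P4=14  P5=16  P6=22
Finish order: P1 → P2 → P3 → P4 → P5 → P6

P5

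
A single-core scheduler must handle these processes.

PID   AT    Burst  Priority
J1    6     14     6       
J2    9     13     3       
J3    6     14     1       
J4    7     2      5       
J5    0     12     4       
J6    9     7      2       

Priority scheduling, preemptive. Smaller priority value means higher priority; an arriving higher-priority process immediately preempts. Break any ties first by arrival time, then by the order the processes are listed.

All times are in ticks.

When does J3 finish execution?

20

Timeline: | J5 0-6 | J3 6-20 | J6 20-27 | J2 27-40 | J5 40-46 | J4 46-48 | J1 48-62 |
Completion: J1=62  J2=40  J3=20  J4=48  J5=46  J6=27
Turnaround (C−A): J1=56  J2=31  J3=14  J4=41  J5=46  J6=18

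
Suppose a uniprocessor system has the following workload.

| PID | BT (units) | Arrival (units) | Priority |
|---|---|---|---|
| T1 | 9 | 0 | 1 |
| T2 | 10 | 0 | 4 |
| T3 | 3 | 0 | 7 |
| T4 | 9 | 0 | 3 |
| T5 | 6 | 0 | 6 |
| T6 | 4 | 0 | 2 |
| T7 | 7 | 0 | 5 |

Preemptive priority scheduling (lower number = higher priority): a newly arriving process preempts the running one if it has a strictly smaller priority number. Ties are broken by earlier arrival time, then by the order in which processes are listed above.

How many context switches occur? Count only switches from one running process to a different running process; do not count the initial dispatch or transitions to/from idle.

Schedule: | T1 0-9 | T6 9-13 | T4 13-22 | T2 22-32 | T7 32-39 | T5 39-45 | T3 45-48 |
Completion: T1=9  T2=32  T3=48  T4=22  T5=45  T6=13  T7=39

6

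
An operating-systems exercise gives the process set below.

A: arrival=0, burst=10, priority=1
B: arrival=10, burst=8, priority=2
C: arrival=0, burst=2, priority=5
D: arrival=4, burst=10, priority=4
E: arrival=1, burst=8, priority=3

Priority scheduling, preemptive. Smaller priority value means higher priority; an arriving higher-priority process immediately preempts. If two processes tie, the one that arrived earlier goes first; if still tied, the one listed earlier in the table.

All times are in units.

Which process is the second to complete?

B

Schedule: | A 0-10 | B 10-18 | E 18-26 | D 26-36 | C 36-38 |
Completion: A=10  B=18  C=38  D=36  E=26
Finish order: A → B → E → D → C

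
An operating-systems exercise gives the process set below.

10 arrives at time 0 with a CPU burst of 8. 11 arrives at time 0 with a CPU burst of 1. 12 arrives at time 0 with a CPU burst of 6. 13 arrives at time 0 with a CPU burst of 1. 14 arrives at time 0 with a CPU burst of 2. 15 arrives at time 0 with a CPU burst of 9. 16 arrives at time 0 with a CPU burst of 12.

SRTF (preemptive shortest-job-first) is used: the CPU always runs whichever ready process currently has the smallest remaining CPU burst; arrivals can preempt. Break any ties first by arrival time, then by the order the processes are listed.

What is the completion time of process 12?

Gantt: | 11 0-1 | 13 1-2 | 14 2-4 | 12 4-10 | 10 10-18 | 15 18-27 | 16 27-39 |
Completion: 10=18  11=1  12=10  13=2  14=4  15=27  16=39
Turnaround (C−A): 10=18  11=1  12=10  13=2  14=4  15=27  16=39

10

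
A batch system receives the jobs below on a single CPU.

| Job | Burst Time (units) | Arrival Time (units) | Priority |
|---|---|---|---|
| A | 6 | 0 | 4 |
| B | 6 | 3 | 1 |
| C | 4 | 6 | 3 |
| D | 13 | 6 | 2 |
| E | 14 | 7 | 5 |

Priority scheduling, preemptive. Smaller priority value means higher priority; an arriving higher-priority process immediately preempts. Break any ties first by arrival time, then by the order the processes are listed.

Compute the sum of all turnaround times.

107

Gantt: | A 0-3 | B 3-9 | D 9-22 | C 22-26 | A 26-29 | E 29-43 |
Completion: A=29  B=9  C=26  D=22  E=43
Turnaround (C−A): A=29  B=6  C=20  D=16  E=36
Turnaround = completion − arrival: A=29, B=6, C=20, D=16, E=36
Total turnaround = 29 + 6 + 20 + 16 + 36 = 107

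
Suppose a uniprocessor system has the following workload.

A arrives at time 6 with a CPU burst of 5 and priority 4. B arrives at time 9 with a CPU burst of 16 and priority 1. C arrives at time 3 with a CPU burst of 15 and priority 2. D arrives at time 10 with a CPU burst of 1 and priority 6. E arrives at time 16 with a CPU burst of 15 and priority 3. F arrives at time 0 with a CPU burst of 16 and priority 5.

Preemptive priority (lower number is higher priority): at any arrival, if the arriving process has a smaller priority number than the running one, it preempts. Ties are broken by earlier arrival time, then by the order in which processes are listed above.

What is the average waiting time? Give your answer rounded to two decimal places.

30.83

Timeline: | F 0-3 | C 3-9 | B 9-25 | C 25-34 | E 34-49 | A 49-54 | F 54-67 | D 67-68 |
Completion: A=54  B=25  C=34  D=68  E=49  F=67
Waiting times: A=43, B=0, C=16, D=57, E=18, F=51
Average waiting = (43+0+16+57+18+51) / 6 = 185/6 = 30.83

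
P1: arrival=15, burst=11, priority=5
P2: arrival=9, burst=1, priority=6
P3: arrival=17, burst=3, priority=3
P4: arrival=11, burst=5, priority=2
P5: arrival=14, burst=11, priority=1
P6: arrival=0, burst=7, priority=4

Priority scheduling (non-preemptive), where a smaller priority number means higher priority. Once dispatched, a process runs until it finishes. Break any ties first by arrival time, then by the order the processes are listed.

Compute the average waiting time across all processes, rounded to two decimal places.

4.50

Gantt: | P6 0-7 | idle 7-9 | P2 9-10 | idle 10-11 | P4 11-16 | P5 16-27 | P3 27-30 | P1 30-41 |
Completion: P1=41  P2=10  P3=30  P4=16  P5=27  P6=7
Turnaround (C−A): P1=26  P2=1  P3=13  P4=5  P5=13  P6=7
Waiting times: P1=15, P2=0, P3=10, P4=0, P5=2, P6=0
Average waiting = (15+0+10+0+2+0) / 6 = 27/6 = 4.50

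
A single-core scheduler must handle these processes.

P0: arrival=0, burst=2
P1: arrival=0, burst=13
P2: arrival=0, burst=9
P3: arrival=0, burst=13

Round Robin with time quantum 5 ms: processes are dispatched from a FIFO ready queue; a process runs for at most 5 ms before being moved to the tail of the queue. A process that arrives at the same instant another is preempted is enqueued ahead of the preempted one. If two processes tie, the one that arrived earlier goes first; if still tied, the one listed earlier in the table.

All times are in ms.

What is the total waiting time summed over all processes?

Gantt: | P0 0-2 | P1 2-7 | P2 7-12 | P3 12-17 | P1 17-22 | P2 22-26 | P3 26-31 | P1 31-34 | P3 34-37 |
Completion: P0=2  P1=34  P2=26  P3=37
Waiting = turnaround − burst: P0=0, P1=21, P2=17, P3=24
Total waiting = 0 + 21 + 17 + 24 = 62

62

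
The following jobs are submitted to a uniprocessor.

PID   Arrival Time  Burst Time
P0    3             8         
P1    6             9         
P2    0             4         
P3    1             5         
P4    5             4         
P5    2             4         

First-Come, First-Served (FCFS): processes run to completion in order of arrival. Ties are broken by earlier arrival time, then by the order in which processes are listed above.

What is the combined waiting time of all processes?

55

Timeline: | P2 0-4 | P3 4-9 | P5 9-13 | P0 13-21 | P4 21-25 | P1 25-34 |
Completion: P0=21  P1=34  P2=4  P3=9  P4=25  P5=13
Turnaround (C−A): P0=18  P1=28  P2=4  P3=8  P4=20  P5=11
Waiting = turnaround − burst: P0=10, P1=19, P2=0, P3=3, P4=16, P5=7
Total waiting = 10 + 19 + 0 + 3 + 16 + 7 = 55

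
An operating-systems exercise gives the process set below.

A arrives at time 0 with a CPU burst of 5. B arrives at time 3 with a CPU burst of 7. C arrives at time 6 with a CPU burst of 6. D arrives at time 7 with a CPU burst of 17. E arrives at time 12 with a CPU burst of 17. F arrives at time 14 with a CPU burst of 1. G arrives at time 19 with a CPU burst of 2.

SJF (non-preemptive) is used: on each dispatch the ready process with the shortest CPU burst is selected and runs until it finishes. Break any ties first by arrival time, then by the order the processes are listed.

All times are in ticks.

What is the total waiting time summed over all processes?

52

Schedule: | A 0-5 | B 5-12 | C 12-18 | F 18-19 | G 19-21 | D 21-38 | E 38-55 |
Completion: A=5  B=12  C=18  D=38  E=55  F=19  G=21
Turnaround (C−A): A=5  B=9  C=12  D=31  E=43  F=5  G=2
Waiting = turnaround − burst: A=0, B=2, C=6, D=14, E=26, F=4, G=0
Total waiting = 0 + 2 + 6 + 14 + 26 + 4 + 0 = 52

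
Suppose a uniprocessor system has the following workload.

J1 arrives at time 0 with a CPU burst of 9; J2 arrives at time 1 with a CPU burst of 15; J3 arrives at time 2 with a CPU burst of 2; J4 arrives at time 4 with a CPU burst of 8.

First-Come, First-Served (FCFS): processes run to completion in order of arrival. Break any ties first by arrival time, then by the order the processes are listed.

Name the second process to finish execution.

J2

Schedule: | J1 0-9 | J2 9-24 | J3 24-26 | J4 26-34 |
Completion: J1=9  J2=24  J3=26  J4=34
Turnaround (C−A): J1=9  J2=23  J3=24  J4=30
Finish order: J1 → J2 → J3 → J4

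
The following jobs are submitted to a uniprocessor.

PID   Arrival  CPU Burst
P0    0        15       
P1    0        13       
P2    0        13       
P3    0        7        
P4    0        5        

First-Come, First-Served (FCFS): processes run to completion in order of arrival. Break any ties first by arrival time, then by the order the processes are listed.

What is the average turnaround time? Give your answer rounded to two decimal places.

37.00

Schedule: | P0 0-15 | P1 15-28 | P2 28-41 | P3 41-48 | P4 48-53 |
Completion: P0=15  P1=28  P2=41  P3=48  P4=53
Turnaround times: P0=15, P1=28, P2=41, P3=48, P4=53
Average turnaround = (15+28+41+48+53) / 5 = 185/5 = 37.00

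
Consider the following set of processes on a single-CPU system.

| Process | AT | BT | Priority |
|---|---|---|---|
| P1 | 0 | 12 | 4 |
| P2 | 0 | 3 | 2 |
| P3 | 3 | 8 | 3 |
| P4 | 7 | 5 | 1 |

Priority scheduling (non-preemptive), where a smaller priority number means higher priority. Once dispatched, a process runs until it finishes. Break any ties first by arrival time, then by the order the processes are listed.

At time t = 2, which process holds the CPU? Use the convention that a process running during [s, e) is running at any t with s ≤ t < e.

P2

Schedule: | P2 0-3 | P3 3-11 | P4 11-16 | P1 16-28 |
Completion: P1=28  P2=3  P3=11  P4=16
Turnaround (C−A): P1=28  P2=3  P3=8  P4=9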